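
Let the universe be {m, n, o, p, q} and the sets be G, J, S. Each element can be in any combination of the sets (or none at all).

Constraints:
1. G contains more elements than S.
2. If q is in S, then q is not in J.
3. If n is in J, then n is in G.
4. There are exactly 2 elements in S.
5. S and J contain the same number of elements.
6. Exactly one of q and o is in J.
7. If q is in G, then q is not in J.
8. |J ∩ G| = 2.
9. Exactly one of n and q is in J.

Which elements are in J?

J = {n, o}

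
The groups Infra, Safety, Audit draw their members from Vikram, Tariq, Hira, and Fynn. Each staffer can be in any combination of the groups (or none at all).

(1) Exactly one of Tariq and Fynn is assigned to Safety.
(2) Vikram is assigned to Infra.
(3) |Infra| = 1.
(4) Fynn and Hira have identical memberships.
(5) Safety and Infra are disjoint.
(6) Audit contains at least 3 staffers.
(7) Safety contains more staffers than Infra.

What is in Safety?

Safety = {Fynn, Hira}

From (2): Vikram ∈ Infra.
(3): Infra already has 1, so the rest are out.
(5) (disjoint): Vikram ∉ Safety.
Suppose Tariq ∈ Safety: no assignment then satisfies all the clues, so Tariq ∉ Safety.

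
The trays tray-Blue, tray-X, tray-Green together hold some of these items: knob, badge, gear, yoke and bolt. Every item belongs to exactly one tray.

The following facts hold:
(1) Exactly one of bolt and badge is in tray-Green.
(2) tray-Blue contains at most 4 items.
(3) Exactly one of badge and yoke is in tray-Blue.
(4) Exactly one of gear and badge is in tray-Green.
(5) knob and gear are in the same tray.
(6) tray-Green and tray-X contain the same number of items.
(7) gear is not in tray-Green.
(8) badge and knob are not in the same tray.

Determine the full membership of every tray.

tray-Blue = {gear, knob, yoke}; tray-X = {bolt}; tray-Green = {badge}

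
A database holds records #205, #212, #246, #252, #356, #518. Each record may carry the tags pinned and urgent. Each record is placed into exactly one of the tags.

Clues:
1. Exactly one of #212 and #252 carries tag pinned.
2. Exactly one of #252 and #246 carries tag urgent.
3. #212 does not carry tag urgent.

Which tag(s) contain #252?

#252: urgent

From (3): #212 ∉ urgent.
Only one tag left: #212 ∈ pinned.
(1) (exactly one): #252 ∉ pinned.
Only one tag left: #252 ∈ urgent.
(2) (exactly one): #246 ∉ urgent.
Only one tag left: #246 ∈ pinned.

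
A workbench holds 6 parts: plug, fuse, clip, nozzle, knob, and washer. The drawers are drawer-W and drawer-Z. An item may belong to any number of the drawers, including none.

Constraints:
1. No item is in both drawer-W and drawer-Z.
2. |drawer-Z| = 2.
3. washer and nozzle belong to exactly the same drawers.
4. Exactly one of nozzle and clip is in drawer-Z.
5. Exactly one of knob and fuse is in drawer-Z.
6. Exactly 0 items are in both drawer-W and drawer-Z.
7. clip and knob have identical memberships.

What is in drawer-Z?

drawer-Z = {clip, knob}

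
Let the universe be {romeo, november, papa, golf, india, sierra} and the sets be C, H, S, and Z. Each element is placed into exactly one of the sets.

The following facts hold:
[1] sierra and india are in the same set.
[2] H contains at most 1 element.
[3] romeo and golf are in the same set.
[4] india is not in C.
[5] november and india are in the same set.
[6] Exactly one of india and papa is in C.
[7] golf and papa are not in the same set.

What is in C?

From (4): india ∉ C.
(1): sierra matches india: sierra ∉ C.
(5): november matches india: november ∉ C.
(6) (exactly one): papa ∈ C.
(7): golf ∉ C.
(3): romeo matches golf: romeo ∉ C.

C = {papa}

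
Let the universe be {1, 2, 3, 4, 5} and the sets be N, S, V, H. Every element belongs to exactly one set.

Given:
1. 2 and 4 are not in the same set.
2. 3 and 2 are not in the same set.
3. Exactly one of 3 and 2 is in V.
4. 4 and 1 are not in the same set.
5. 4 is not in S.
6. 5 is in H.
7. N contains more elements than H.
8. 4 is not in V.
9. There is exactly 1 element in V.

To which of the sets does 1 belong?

From (5): 4 ∉ S.
From (6): 5 ∈ H.
From (8): 4 ∉ V.
Suppose 1 ∈ N: no assignment then satisfies all the clues, so 1 ∉ N.

1: S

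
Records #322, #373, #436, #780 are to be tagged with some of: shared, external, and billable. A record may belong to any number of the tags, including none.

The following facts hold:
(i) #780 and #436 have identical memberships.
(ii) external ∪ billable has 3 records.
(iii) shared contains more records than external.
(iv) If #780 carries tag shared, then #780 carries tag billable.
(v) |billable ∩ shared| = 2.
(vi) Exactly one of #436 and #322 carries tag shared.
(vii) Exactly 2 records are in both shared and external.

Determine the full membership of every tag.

shared = {#373, #436, #780}; external = {#436, #780}; billable = {#322, #436, #780}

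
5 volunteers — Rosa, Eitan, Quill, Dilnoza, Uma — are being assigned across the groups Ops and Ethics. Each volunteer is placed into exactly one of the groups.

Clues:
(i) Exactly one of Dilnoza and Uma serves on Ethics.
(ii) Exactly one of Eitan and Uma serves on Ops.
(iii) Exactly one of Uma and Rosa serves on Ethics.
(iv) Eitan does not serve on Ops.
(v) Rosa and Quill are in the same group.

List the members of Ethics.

Ethics = {Dilnoza, Eitan, Quill, Rosa}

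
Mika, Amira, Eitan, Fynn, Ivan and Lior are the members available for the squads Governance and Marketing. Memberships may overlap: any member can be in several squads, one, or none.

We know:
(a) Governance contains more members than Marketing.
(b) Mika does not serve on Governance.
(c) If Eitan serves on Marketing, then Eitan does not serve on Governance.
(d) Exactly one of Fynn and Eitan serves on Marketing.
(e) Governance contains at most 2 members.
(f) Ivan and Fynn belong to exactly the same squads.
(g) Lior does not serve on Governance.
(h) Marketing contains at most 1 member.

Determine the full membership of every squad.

Governance = {Fynn, Ivan}; Marketing = {Eitan}

From (b): Mika ∉ Governance.
From (g): Lior ∉ Governance.
Suppose Mika ∈ Marketing: no assignment then satisfies all the clues, so Mika ∉ Marketing.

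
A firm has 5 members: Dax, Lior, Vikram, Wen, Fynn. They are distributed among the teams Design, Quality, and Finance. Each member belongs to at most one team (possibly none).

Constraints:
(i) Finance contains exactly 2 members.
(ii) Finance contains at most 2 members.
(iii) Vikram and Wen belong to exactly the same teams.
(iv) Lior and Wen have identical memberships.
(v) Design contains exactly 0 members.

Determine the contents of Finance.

Finance = {Dax, Fynn}

(v): Design already has 0, so the rest are out.
Suppose Dax ∉ Finance: no assignment then satisfies all the clues, so Dax ∈ Finance.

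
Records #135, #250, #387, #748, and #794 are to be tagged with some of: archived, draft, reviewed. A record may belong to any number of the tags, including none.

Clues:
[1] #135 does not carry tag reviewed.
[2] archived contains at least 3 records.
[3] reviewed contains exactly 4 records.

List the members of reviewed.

From (1): #135 ∉ reviewed.
(3): only 4 candidates remain for reviewed, so all are in.

reviewed = {#250, #387, #748, #794}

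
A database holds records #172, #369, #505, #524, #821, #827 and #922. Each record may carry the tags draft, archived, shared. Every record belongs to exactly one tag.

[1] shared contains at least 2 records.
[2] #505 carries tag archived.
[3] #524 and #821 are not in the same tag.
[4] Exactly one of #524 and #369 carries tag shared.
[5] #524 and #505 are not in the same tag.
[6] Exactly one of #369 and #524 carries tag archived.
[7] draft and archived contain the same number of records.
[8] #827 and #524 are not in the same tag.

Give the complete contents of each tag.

draft = {#821, #827}; archived = {#369, #505}; shared = {#172, #524, #922}

From (2): #505 ∈ archived.
(5): #524 ∉ archived.
(6) (exactly one): #369 ∈ archived.
(4) (exactly one): #524 ∈ shared.
(8): #827 ∉ shared.
(3): #821 ∉ shared.
Suppose #172 ∈ draft: no assignment then satisfies all the clues, so #172 ∉ draft.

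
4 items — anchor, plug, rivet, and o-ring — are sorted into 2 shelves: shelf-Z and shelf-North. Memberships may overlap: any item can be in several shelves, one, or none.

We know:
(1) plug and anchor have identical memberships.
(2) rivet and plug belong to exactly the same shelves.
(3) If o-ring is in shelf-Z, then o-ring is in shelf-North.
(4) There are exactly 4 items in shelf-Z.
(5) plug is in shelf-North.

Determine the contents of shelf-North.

shelf-North = {anchor, o-ring, plug, rivet}

From (5): plug ∈ shelf-North.
(1): anchor matches plug: anchor ∈ shelf-North.
(2): rivet matches plug: rivet ∈ shelf-North.
(4): only 4 candidates remain for shelf-Z, so all are in.
(3): o-ring ∈ shelf-North.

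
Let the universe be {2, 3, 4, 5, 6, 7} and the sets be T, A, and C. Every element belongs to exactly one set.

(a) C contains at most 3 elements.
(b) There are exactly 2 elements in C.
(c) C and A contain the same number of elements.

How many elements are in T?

2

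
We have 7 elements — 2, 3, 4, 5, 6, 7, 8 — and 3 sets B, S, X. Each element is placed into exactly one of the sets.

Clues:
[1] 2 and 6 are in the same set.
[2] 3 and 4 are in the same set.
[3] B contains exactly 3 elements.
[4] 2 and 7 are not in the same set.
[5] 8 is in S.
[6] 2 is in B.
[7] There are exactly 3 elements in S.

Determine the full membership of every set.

From (5): 8 ∈ S.
From (6): 2 ∈ B.
(1): 6 matches 2: 6 ∈ B.
(4): 7 ∉ B.
Suppose 3 ∈ B: no assignment then satisfies all the clues, so 3 ∉ B.

B = {2, 5, 6}; S = {3, 4, 8}; X = {7}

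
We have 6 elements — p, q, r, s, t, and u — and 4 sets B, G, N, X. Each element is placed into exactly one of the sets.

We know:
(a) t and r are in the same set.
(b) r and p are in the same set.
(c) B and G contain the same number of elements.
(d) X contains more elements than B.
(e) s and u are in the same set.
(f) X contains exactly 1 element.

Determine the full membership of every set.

B = {}; G = {}; N = {p, r, s, t, u}; X = {q}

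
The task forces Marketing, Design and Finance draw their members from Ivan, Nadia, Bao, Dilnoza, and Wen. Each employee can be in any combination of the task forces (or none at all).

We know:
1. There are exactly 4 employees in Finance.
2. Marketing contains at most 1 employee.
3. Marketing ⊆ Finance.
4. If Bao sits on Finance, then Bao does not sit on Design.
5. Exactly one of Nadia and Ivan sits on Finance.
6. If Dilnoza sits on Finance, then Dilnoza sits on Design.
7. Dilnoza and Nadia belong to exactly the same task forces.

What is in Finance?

Finance = {Bao, Dilnoza, Nadia, Wen}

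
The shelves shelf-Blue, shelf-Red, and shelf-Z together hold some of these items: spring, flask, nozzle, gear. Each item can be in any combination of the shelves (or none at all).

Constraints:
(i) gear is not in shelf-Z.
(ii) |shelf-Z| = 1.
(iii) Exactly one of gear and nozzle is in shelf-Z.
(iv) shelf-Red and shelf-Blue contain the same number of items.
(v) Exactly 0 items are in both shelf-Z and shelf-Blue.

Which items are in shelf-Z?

shelf-Z = {nozzle}

From (i): gear ∉ shelf-Z.
(iii) (exactly one): nozzle ∈ shelf-Z.
(ii): shelf-Z already has 1, so the rest are out.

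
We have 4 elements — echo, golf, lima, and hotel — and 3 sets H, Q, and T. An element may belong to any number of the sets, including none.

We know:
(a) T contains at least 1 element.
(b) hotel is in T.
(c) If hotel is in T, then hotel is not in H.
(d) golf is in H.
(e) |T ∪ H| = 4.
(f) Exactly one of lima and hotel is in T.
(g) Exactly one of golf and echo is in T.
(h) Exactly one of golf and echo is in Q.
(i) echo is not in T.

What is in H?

From (b): hotel ∈ T.
From (d): golf ∈ H.
From (i): echo ∉ T.
(c): hotel ∉ H.
(f) (exactly one): lima ∉ T.
(g) (exactly one): golf ∈ T.
Suppose echo ∉ H: no assignment then satisfies all the clues, so echo ∈ H.

H = {echo, golf, lima}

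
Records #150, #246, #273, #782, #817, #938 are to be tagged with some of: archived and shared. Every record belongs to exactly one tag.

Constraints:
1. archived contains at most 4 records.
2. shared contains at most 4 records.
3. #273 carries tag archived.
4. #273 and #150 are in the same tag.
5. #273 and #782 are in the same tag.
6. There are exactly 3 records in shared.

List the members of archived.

From (3): #273 ∈ archived.
(4): #150 matches #273: #150 ∈ archived.
(5): #782 matches #273: #782 ∈ archived.
(6): only 3 candidates remain for shared, so all are in.

archived = {#150, #273, #782}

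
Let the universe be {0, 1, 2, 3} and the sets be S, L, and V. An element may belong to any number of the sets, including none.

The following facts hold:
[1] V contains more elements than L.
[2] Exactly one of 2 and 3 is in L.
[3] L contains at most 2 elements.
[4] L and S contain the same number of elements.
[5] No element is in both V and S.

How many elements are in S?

1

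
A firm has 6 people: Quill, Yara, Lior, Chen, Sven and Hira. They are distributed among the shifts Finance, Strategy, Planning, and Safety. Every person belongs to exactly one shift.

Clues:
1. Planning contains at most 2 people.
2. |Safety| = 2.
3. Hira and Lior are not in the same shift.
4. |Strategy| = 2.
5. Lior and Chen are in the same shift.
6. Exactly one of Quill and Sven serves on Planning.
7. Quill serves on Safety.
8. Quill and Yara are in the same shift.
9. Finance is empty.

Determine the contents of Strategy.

Strategy = {Chen, Lior}

From (7): Quill ∈ Safety.
(6) (exactly one): Sven ∈ Planning.
(8): Yara matches Quill: Yara ∉ Finance.
(8): Yara matches Quill: Yara ∉ Strategy.
(8): Yara matches Quill: Yara ∉ Planning.
(8): Yara matches Quill: Yara ∈ Safety.
(9): Finance already has 0, so the rest are out.
(2): Safety already has 2, so the rest are out.
Suppose Lior ∉ Strategy: no assignment then satisfies all the clues, so Lior ∈ Strategy.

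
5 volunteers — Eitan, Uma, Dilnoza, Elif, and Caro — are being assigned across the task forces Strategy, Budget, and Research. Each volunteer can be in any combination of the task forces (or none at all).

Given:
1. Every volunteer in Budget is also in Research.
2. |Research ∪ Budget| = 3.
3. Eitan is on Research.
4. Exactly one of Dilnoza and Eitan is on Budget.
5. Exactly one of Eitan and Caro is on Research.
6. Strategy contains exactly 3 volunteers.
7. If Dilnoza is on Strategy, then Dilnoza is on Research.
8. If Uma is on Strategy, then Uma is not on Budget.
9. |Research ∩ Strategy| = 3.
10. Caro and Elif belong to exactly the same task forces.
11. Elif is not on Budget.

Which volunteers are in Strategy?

From (3): Eitan ∈ Research.
From (11): Elif ∉ Budget.
(5) (exactly one): Caro ∉ Research.
(10): Caro matches Elif: Caro ∉ Budget.
(10): Elif matches Caro: Elif ∉ Research.
Suppose Eitan ∉ Strategy: no assignment then satisfies all the clues, so Eitan ∈ Strategy.

Strategy = {Dilnoza, Eitan, Uma}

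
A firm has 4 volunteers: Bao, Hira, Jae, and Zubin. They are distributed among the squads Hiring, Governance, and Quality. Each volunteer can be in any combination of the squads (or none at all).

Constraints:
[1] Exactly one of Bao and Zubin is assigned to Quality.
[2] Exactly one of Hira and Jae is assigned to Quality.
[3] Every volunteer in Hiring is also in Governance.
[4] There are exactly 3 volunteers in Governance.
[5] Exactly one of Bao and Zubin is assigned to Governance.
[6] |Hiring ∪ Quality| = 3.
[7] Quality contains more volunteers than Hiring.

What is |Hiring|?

1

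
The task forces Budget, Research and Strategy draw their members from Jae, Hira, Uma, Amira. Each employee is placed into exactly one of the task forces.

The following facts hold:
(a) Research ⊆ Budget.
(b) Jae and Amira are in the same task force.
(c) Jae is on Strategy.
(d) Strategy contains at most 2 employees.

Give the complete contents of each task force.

Budget = {Hira, Uma}; Research = {}; Strategy = {Amira, Jae}

From (c): Jae ∈ Strategy.
(b): Amira matches Jae: Amira ∉ Budget.
(b): Amira matches Jae: Amira ∉ Research.
(b): Amira matches Jae: Amira ∈ Strategy.
(d): Strategy already has 2, so the rest are out.
Suppose Hira ∉ Budget: no assignment then satisfies all the clues, so Hira ∈ Budget.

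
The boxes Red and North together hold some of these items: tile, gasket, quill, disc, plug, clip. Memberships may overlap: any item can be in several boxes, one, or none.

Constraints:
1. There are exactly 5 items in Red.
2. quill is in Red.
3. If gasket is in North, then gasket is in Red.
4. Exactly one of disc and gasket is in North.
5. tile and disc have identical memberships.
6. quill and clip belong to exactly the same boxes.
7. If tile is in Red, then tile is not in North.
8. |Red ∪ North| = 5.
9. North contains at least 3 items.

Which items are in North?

North = {clip, gasket, quill}

From (2): quill ∈ Red.
(6): clip matches quill: clip ∈ Red.
Suppose tile ∈ North: no assignment then satisfies all the clues, so tile ∉ North.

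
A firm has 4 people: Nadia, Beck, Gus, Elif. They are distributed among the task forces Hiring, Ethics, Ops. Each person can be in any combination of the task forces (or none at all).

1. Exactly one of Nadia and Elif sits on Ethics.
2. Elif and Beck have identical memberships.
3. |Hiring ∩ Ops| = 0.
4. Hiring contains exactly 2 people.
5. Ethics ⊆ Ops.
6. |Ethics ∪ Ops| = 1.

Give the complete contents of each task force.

Hiring = {Beck, Elif}; Ethics = {Nadia}; Ops = {Nadia}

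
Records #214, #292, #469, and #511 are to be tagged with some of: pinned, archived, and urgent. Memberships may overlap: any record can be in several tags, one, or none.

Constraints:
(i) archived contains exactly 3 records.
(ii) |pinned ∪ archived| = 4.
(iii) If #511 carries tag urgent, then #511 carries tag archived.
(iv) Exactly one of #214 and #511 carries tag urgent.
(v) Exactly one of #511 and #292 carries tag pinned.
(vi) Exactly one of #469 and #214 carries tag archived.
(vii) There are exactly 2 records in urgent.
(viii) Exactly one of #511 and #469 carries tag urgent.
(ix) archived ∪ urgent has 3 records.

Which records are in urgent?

urgent = {#292, #511}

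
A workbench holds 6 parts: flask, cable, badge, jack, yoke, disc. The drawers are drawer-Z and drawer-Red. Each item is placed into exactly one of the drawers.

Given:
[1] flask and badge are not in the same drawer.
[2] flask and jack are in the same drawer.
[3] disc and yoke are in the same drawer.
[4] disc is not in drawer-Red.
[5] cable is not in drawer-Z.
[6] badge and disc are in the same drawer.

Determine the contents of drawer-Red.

drawer-Red = {cable, flask, jack}

From (4): disc ∉ drawer-Red.
From (5): cable ∉ drawer-Z.
(3): yoke matches disc: yoke ∉ drawer-Red.
(6): badge matches disc: badge ∉ drawer-Red.
Only one drawer left: cable ∈ drawer-Red.
Only one drawer left: badge ∈ drawer-Z.
Only one drawer left: yoke ∈ drawer-Z.
Only one drawer left: disc ∈ drawer-Z.
(1): flask ∉ drawer-Z.
(2): jack matches flask: jack ∉ drawer-Z.
Only one drawer left: flask ∈ drawer-Red.
Only one drawer left: jack ∈ drawer-Red.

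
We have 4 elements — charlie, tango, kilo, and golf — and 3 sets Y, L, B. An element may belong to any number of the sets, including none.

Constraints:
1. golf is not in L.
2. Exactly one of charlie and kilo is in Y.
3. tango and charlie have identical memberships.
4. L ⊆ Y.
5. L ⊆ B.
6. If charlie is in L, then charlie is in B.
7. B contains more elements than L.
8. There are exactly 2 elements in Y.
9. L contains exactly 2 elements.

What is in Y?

From (1): golf ∉ L.
Suppose charlie ∉ Y: no assignment then satisfies all the clues, so charlie ∈ Y.

Y = {charlie, tango}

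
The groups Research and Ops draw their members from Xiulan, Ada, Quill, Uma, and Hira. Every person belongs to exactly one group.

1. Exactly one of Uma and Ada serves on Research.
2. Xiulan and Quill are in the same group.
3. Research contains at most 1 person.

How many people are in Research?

1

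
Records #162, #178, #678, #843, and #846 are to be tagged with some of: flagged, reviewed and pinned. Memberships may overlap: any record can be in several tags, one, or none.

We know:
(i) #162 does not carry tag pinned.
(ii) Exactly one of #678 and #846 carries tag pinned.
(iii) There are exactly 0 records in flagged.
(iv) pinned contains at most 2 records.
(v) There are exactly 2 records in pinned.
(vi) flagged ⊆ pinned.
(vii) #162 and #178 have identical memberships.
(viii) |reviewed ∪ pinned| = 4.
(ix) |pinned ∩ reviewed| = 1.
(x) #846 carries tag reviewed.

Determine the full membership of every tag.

flagged = {}; reviewed = {#162, #178, #846}; pinned = {#843, #846}

From (i): #162 ∉ pinned.
From (x): #846 ∈ reviewed.
(iii): flagged already has 0, so the rest are out.
(vii): #178 matches #162: #178 ∉ pinned.
Suppose #162 ∉ reviewed: no assignment then satisfies all the clues, so #162 ∈ reviewed.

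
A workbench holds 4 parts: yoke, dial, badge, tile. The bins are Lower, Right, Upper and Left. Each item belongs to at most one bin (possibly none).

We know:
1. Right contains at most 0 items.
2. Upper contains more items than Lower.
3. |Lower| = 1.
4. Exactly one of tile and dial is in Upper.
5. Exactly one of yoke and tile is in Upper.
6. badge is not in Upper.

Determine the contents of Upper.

Upper = {dial, yoke}

From (6): badge ∉ Upper.
(1): Right already has 0, so the rest are out.
Suppose yoke ∉ Upper: no assignment then satisfies all the clues, so yoke ∈ Upper.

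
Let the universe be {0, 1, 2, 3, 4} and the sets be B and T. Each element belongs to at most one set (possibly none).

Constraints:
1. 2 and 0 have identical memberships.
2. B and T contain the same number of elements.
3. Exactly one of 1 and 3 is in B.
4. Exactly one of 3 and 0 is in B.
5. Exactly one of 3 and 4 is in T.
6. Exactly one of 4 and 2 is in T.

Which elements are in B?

B = {3}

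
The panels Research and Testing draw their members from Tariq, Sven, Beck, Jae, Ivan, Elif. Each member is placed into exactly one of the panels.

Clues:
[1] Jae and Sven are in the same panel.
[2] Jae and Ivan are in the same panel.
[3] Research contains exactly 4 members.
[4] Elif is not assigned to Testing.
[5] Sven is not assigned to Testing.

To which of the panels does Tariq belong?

Tariq: Testing

From (4): Elif ∉ Testing.
From (5): Sven ∉ Testing.
(1): Jae matches Sven: Jae ∉ Testing.
(2): Ivan matches Jae: Ivan ∉ Testing.
Only one panel left: Sven ∈ Research.
Only one panel left: Jae ∈ Research.
Only one panel left: Ivan ∈ Research.
Only one panel left: Elif ∈ Research.
(3): Research already has 4, so the rest are out.
Only one panel left: Tariq ∈ Testing.
Only one panel left: Beck ∈ Testing.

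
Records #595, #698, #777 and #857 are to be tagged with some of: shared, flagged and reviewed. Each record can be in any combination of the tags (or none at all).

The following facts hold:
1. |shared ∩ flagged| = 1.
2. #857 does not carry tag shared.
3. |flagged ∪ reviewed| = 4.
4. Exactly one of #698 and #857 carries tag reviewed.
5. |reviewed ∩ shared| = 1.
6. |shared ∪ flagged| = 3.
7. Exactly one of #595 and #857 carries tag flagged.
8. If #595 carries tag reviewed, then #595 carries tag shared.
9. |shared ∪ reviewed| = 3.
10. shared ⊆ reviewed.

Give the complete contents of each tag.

shared = {#595}; flagged = {#595, #698, #777}; reviewed = {#595, #777, #857}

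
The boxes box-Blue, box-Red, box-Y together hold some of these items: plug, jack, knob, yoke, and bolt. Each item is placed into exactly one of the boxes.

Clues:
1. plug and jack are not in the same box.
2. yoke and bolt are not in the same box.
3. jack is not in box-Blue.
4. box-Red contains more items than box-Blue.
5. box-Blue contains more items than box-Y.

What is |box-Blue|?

2

From (3): jack ∉ box-Blue.
Suppose plug ∉ box-Blue: no assignment then satisfies all the clues, so plug ∈ box-Blue.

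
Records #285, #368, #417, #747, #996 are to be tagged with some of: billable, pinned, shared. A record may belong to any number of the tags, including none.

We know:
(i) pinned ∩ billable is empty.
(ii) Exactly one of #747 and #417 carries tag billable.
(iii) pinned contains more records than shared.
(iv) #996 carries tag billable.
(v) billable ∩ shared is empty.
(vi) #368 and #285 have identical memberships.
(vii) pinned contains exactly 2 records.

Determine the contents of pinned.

From (iv): #996 ∈ billable.
(i) (disjoint): #996 ∉ pinned.
(v) (disjoint): #996 ∉ shared.
Suppose #285 ∉ pinned: no assignment then satisfies all the clues, so #285 ∈ pinned.

pinned = {#285, #368}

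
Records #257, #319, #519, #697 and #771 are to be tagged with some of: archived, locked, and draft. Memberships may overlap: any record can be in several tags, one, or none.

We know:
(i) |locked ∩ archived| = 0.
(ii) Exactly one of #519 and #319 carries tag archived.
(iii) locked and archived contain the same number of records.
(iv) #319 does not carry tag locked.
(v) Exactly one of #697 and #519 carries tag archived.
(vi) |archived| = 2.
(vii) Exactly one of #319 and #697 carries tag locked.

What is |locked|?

2

From (iv): #319 ∉ locked.
(vii) (exactly one): #697 ∈ locked.
Suppose #319 ∈ archived: no assignment then satisfies all the clues, so #319 ∉ archived.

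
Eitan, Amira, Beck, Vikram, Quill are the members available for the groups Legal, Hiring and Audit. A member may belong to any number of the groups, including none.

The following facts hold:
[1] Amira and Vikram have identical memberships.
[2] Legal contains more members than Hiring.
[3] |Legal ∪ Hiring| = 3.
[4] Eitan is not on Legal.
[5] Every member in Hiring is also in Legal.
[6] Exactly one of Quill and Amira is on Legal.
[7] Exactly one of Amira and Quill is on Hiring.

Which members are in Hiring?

Hiring = {Amira, Vikram}

From (4): Eitan ∉ Legal.
(5) contrapositive: Eitan ∉ Hiring.
Suppose Amira ∉ Hiring: no assignment then satisfies all the clues, so Amira ∈ Hiring.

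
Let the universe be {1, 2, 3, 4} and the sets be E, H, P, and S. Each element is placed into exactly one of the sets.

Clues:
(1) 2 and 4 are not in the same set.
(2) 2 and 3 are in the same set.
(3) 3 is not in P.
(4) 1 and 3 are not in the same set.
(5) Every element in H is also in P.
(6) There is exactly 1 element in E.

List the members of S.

From (3): 3 ∉ P.
(2): 2 matches 3: 2 ∉ P.
(5) contrapositive: 2 ∉ H.
(5) contrapositive: 3 ∉ H.
Suppose 1 ∈ S: no assignment then satisfies all the clues, so 1 ∉ S.

S = {2, 3}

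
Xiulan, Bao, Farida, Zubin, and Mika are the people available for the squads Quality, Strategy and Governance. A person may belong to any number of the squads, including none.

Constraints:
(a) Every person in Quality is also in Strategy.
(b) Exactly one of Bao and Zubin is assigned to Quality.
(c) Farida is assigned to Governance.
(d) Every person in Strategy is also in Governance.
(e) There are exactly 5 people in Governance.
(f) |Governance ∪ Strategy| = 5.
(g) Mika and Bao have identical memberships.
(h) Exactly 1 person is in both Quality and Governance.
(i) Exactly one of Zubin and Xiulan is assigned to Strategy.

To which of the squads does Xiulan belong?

Xiulan: Governance

From (c): Farida ∈ Governance.
(e): only 5 candidates remain for Governance, so all are in.
Suppose Xiulan ∈ Quality: no assignment then satisfies all the clues, so Xiulan ∉ Quality.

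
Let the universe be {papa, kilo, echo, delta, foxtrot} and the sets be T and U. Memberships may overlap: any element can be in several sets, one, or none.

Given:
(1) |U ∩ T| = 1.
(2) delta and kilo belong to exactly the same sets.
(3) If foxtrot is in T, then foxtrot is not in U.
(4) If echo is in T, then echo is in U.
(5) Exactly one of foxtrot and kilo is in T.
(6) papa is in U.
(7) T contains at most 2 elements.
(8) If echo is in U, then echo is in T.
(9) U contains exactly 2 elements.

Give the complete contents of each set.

T = {echo, foxtrot}; U = {echo, papa}

From (6): papa ∈ U.
Suppose papa ∈ T: no assignment then satisfies all the clues, so papa ∉ T.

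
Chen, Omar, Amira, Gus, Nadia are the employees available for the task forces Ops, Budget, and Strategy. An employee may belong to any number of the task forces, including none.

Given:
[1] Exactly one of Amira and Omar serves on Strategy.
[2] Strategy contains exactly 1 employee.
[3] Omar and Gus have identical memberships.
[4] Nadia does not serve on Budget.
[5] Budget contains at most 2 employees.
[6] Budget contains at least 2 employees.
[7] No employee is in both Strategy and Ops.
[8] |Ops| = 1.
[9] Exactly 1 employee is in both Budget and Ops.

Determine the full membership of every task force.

Ops = {Chen}; Budget = {Amira, Chen}; Strategy = {Amira}

From (4): Nadia ∉ Budget.
Suppose Chen ∉ Ops: no assignment then satisfies all the clues, so Chen ∈ Ops.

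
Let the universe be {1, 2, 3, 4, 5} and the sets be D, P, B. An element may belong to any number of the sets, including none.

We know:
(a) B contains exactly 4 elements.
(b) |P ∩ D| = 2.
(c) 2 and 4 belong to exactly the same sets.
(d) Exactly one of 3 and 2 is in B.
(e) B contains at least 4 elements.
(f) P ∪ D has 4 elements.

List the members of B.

B = {1, 2, 4, 5}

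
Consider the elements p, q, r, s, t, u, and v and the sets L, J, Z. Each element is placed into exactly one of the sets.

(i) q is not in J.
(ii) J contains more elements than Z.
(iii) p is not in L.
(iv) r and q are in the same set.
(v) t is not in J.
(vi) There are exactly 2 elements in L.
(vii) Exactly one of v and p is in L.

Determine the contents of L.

L = {t, v}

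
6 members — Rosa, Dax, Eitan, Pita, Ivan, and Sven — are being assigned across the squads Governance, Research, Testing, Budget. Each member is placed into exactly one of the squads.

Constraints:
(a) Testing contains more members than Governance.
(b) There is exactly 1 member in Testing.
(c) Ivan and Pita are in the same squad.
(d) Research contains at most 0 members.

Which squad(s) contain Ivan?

Ivan: Budget

(d): Research already has 0, so the rest are out.
Suppose Ivan ∈ Governance: no assignment then satisfies all the clues, so Ivan ∉ Governance.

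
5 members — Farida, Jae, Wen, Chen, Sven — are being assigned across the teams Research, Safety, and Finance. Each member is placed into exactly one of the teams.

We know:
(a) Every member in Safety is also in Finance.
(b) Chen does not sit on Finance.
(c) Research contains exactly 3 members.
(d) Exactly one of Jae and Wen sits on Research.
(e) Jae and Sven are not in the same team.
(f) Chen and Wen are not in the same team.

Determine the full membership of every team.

From (b): Chen ∉ Finance.
(a) contrapositive: Chen ∉ Safety.
Only one team left: Chen ∈ Research.
(f): Wen ∉ Research.
(d) (exactly one): Jae ∈ Research.
(e): Sven ∉ Research.
(c): only 3 candidates remain for Research, so all are in.
Suppose Wen ∈ Safety: no assignment then satisfies all the clues, so Wen ∉ Safety.

Research = {Chen, Farida, Jae}; Safety = {}; Finance = {Sven, Wen}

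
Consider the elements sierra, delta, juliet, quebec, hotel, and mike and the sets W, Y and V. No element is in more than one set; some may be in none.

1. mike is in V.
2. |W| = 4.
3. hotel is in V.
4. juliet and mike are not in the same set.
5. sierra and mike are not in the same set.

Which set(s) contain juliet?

From (1): mike ∈ V.
From (3): hotel ∈ V.
(2): only 4 candidates remain for W, so all are in.

juliet: W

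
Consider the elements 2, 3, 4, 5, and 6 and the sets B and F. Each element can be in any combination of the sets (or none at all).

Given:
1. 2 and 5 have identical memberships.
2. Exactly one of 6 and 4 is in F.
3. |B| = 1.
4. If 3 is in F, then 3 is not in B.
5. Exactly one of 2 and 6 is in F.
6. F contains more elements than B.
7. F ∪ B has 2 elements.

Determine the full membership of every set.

B = {6}; F = {3, 6}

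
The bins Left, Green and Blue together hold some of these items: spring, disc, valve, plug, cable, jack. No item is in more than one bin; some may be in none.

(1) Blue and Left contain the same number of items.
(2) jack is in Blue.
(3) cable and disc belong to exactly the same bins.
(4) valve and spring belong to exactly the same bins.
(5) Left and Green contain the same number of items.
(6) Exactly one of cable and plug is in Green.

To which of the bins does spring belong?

spring: Left

From (2): jack ∈ Blue.
Suppose spring ∉ Left: no assignment then satisfies all the clues, so spring ∈ Left.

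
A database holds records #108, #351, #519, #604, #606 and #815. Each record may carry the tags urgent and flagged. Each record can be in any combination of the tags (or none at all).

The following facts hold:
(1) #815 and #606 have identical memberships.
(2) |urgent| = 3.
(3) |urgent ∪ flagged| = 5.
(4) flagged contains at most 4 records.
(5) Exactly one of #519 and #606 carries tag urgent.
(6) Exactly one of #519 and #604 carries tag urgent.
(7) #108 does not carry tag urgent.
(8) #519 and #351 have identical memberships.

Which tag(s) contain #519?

#519: flagged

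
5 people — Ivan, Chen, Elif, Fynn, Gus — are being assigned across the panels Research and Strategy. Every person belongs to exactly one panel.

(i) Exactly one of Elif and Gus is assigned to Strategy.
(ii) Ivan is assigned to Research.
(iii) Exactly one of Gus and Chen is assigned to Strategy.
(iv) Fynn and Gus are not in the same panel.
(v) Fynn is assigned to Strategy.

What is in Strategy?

Strategy = {Chen, Elif, Fynn}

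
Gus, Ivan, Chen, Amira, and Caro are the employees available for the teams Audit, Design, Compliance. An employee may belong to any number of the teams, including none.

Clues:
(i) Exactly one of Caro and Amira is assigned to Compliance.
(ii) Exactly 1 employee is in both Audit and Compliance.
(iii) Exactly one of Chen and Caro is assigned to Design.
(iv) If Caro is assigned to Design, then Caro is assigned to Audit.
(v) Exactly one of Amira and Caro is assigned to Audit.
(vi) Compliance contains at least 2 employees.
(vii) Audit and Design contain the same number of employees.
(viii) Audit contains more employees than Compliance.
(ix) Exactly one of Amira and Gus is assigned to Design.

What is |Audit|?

3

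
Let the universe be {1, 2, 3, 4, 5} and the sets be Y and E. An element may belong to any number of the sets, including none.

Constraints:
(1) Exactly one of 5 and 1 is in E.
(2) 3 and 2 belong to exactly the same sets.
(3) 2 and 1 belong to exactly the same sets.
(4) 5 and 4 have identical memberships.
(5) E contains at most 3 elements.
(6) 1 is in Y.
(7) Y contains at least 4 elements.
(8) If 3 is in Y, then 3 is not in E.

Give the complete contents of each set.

Y = {1, 2, 3, 4, 5}; E = {4, 5}

From (6): 1 ∈ Y.
(3): 2 matches 1: 2 ∈ Y.
(2): 3 matches 2: 3 ∈ Y.
(8): 3 ∉ E.
(2): 2 matches 3: 2 ∉ E.
(3): 1 matches 2: 1 ∉ E.
(1) (exactly one): 5 ∈ E.
(4): 4 matches 5: 4 ∈ E.
Suppose 4 ∉ Y: no assignment then satisfies all the clues, so 4 ∈ Y.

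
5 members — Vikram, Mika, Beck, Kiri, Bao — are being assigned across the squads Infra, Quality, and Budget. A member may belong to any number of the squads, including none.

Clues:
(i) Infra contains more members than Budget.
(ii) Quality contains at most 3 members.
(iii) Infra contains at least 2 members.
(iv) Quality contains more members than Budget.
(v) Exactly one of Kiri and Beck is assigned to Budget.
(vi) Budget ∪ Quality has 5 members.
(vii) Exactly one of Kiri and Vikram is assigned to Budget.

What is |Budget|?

2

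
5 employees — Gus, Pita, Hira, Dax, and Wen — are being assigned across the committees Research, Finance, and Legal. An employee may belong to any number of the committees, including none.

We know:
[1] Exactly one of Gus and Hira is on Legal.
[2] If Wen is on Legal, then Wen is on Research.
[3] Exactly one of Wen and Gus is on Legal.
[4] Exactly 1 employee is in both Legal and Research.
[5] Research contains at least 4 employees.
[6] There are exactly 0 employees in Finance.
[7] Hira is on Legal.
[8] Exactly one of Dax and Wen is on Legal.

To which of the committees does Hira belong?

Hira: Legal

From (7): Hira ∈ Legal.
(1) (exactly one): Gus ∉ Legal.
(3) (exactly one): Wen ∈ Legal.
(6): Finance already has 0, so the rest are out.
(8) (exactly one): Dax ∉ Legal.
(2): Wen ∈ Research.
Suppose Hira ∈ Research: no assignment then satisfies all the clues, so Hira ∉ Research.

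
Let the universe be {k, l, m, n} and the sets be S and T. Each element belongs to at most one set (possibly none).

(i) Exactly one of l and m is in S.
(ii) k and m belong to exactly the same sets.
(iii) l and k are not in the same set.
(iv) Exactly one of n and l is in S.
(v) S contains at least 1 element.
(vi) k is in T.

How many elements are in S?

1

From (vi): k ∈ T.
(ii): m matches k: m ∉ S.
(ii): m matches k: m ∈ T.
(iii): l ∉ T.
(i) (exactly one): l ∈ S.
(iv) (exactly one): n ∉ S.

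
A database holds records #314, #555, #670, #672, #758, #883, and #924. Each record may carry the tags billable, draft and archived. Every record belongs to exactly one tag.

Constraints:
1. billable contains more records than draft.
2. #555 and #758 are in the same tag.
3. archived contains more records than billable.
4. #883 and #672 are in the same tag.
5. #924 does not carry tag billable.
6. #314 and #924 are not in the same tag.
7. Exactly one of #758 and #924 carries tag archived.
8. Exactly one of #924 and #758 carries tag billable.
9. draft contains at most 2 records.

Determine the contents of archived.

archived = {#670, #672, #883, #924}

From (5): #924 ∉ billable.
(8) (exactly one): #758 ∈ billable.
(2): #555 matches #758: #555 ∈ billable.
(7) (exactly one): #924 ∈ archived.
(6): #314 ∉ archived.
Suppose #670 ∉ archived: no assignment then satisfies all the clues, so #670 ∈ archived.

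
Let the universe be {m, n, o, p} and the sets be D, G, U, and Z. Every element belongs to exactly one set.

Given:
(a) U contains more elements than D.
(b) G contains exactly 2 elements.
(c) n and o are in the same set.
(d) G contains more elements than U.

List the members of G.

G = {n, o}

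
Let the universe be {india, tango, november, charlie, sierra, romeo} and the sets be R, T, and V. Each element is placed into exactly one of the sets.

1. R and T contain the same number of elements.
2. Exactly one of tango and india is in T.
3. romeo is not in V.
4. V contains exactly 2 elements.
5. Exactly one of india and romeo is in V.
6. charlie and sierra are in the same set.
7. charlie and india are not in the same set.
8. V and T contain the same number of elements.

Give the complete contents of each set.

R = {charlie, sierra}; T = {romeo, tango}; V = {india, november}

From (3): romeo ∉ V.
(5) (exactly one): india ∈ V.
(7): charlie ∉ V.
(2) (exactly one): tango ∈ T.
(6): sierra matches charlie: sierra ∉ V.
(4): only 2 candidates remain for V, so all are in.
Suppose charlie ∉ R: no assignment then satisfies all the clues, so charlie ∈ R.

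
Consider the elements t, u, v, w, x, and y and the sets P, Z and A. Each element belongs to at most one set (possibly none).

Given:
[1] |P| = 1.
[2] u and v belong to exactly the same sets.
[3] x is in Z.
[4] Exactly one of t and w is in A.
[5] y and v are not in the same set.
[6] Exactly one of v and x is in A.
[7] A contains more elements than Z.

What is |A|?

From (3): x ∈ Z.
(6) (exactly one): v ∈ A.
(2): u matches v: u ∉ P.
(2): u matches v: u ∉ Z.
(2): u matches v: u ∈ A.
(5): y ∉ A.

3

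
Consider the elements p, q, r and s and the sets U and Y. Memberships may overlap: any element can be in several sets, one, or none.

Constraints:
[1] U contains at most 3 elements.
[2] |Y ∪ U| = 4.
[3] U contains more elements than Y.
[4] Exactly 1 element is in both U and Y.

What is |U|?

3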